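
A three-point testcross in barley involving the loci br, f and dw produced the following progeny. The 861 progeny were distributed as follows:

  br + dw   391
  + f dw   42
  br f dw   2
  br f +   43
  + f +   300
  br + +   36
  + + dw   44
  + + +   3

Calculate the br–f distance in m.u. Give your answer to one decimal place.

The two most frequent reciprocal classes, + f + and br + dw, are the parental types, so the F1 was + f + / br + dw.
The two rarest classes, + + + and br f dw, are the double crossovers. Comparing them with the parentals, only the f allele has switched, so f is the middle locus and the order is dw – f – br.
Crossovers in the f–br interval produce the single-crossover classes br f + and + + dw (43 + 44 = 87) plus the double crossovers (5).
RF(f–br) = (87 + 5) / 861 = 92/861 = 0.1069 → 10.7 m.u.

10.7 m.u.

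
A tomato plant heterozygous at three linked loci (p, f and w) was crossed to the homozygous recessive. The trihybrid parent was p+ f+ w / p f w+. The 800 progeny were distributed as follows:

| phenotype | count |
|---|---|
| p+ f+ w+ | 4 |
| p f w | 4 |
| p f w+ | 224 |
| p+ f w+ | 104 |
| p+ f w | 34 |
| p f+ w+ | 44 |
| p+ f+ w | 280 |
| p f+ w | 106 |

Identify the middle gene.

w

The two rarest classes, p+ f+ w+ and p f w, are the double crossovers. Comparing them with the parentals, only the w allele has switched, so w is the middle locus and the order is p – w – f.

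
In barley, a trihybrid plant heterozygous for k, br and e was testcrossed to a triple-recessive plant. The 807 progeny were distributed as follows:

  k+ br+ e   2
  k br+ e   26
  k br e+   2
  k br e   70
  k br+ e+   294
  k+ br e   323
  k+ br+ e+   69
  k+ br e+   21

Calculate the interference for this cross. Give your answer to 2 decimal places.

The two most frequent reciprocal classes, k br+ e+ and k+ br e, are the parental types, so the F1 was k br+ e+ / k+ br e.
The two rarest classes, k br e+ and k+ br+ e, are the double crossovers. Comparing them with the parentals, only the br allele has switched, so br is the middle locus and the order is e – br – k.
e–br: (47 + 4)/807 = 0.0632; br–k: (139 + 4)/807 = 0.1772.
Expected DCO frequency = 0.0632 × 0.1772 ≈ 0.01120; observed = 4/807 ≈ 0.00496.
Coefficient of coincidence = 0.00496/0.01120 ≈ 0.44; interference = 1 − 0.44 = 0.56.

0.56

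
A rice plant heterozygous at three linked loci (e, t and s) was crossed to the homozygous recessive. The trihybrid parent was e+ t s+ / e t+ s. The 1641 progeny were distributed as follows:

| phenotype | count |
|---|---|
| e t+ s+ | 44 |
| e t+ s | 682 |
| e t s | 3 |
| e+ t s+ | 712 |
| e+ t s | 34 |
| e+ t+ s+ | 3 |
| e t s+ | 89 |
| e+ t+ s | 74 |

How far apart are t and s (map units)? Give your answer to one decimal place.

5.1 map units

The two rarest classes, e+ t+ s+ and e t s, are the double crossovers. Comparing them with the parentals, only the t allele has switched, so t is the middle locus and the order is e – t – s.
Crossovers in the t–s interval produce the single-crossover classes e+ t s and e t+ s+ (34 + 44 = 78) plus the double crossovers (6).
RF(t–s) = (78 + 6) / 1641 = 84/1641 = 0.0512 → 5.1 map units.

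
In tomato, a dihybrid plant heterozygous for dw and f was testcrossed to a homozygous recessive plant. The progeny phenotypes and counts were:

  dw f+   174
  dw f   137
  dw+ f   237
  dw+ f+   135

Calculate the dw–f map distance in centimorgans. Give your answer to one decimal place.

39.8 centimorgans

The two most frequent classes, dw+ f (237) and dw f+ (174), are the parental types, so the F1 was dw+ f / dw f+.
The recombinant classes are dw+ f+ and dw f: 135 + 137 = 272.
Recombination frequency = 272/683 = 0.3982 ≈ 39.8%, i.e. 39.8 centimorgans.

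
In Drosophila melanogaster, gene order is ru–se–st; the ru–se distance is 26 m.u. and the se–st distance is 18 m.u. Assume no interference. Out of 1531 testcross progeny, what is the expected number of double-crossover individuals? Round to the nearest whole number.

72

Map distances give recombination frequencies of 0.260 and 0.180 for the two intervals.
With no interference, expected double-crossover frequency = 0.260 × 0.180 = 0.04680.
Expected number = 0.04680 × 1531 = 71.65 ≈ 72.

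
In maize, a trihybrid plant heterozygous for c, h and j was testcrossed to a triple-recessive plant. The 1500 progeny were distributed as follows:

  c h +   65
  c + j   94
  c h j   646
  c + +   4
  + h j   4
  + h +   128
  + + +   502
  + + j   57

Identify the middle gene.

The two most frequent reciprocal classes, c h j and + + +, are the parental types, so the F1 was c h j / + + +.
The two rarest classes, + h j and c + +, are the double crossovers. Comparing them with the parentals, only the c allele has switched, so c is the middle locus and the order is j – c – h.

c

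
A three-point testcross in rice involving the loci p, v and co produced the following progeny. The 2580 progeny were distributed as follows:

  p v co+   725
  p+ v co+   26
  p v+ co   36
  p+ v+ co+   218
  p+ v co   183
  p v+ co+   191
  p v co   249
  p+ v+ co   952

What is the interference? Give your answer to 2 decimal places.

0.31

The two most frequent reciprocal classes, p+ v+ co and p v co+, are the parental types, so the F1 was p+ v+ co / p v co+.
The two rarest classes, p v+ co and p+ v co+, are the double crossovers. Comparing them with the parentals, only the p allele has switched, so p is the middle locus and the order is v – p – co.
v–p: (374 + 62)/2580 = 0.1690; p–co: (467 + 62)/2580 = 0.2050.
Expected DCO frequency = 0.1690 × 0.2050 ≈ 0.03465; observed = 62/2580 ≈ 0.02403.
Coefficient of coincidence = 0.02403/0.03465 ≈ 0.69; interference = 1 − 0.69 = 0.31.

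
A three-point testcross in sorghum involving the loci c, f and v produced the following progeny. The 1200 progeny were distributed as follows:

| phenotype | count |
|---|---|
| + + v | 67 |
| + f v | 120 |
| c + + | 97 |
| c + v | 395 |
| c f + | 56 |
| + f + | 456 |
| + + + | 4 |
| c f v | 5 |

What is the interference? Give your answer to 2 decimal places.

0.64

The two most frequent reciprocal classes, c + v and + f +, are the parental types, so the F1 was c + v / + f +.
The two rarest classes, c f v and + + +, are the double crossovers. Comparing them with the parentals, only the f allele has switched, so f is the middle locus and the order is c – f – v.
c–f: (123 + 9)/1200 = 0.1100; f–v: (217 + 9)/1200 = 0.1883.
Expected DCO frequency = 0.1100 × 0.1883 ≈ 0.02071; observed = 9/1200 ≈ 0.00750.
Coefficient of coincidence = 0.00750/0.02071 ≈ 0.36; interference = 1 − 0.36 = 0.64.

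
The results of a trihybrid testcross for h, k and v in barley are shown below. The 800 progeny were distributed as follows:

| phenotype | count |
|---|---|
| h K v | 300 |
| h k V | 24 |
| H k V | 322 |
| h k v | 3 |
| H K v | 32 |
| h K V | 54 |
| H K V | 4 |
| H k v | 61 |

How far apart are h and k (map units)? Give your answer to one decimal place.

The two most frequent reciprocal classes, h K v and H k V, are the parental types, so the F1 was h K v / H k V.
The two rarest classes, h k v and H K V, are the double crossovers. Comparing them with the parentals, only the k allele has switched, so k is the middle locus and the order is v – k – h.
Crossovers in the k–h interval produce the single-crossover classes H K v and h k V (32 + 24 = 56) plus the double crossovers (7).
RF(k–h) = (56 + 7) / 800 = 63/800 = 0.0788 → 7.9 map units.

7.9 map units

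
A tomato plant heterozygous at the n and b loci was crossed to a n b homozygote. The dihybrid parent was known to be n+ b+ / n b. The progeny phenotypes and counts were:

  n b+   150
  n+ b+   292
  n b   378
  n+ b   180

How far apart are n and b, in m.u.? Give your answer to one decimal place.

The recombinant classes are n+ b and n b+: 180 + 150 = 330.
Recombination frequency = 330/1000 = 0.3300 ≈ 33.0%, i.e. 33.0 m.u.

33.0 m.u.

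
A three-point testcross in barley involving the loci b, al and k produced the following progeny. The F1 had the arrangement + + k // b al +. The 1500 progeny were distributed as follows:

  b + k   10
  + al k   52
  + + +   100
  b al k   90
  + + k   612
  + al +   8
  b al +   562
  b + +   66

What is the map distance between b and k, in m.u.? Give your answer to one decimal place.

13.9 m.u.

The two rarest classes, b + k and + al +, are the double crossovers. Comparing them with the parentals, only the b allele has switched, so b is the middle locus and the order is al – b – k.
Crossovers in the b–k interval produce the single-crossover classes + + + and b al k (100 + 90 = 190) plus the double crossovers (18).
RF(b–k) = (190 + 18) / 1500 = 208/1500 = 0.1387 → 13.9 m.u.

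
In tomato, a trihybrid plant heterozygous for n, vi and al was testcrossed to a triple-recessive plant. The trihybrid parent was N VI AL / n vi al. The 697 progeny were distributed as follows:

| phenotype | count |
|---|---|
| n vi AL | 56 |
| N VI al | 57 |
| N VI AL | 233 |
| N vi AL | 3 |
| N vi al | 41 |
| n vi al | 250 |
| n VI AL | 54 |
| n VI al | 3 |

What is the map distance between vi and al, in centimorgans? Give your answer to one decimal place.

The two rarest classes, N vi AL and n VI al, are the double crossovers. Comparing them with the parentals, only the vi allele has switched, so vi is the middle locus and the order is n – vi – al.
Crossovers in the vi–al interval produce the single-crossover classes N VI al and n vi AL (57 + 56 = 113) plus the double crossovers (6).
RF(vi–al) = (113 + 6) / 697 = 119/697 = 0.1707 → 17.1 centimorgans.

17.1 centimorgans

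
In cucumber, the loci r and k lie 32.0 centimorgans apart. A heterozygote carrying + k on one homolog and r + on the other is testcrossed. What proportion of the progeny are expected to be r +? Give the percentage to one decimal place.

34.0%

A map distance of 32.0 centimorgans corresponds to a recombination frequency of 0.320.
The F1 is + k / r +, so r + is a parental gamete class with expected frequency (1 − r)/2 = 0.680/2 = 0.3400.
That is 0.3400 = 34.0% of the progeny.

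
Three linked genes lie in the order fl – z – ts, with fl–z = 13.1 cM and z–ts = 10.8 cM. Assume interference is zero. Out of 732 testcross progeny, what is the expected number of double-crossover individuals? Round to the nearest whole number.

10

Map distances give recombination frequencies of 0.131 and 0.108 for the two intervals.
With no interference, expected double-crossover frequency = 0.131 × 0.108 = 0.01415.
Expected number = 0.01415 × 732 = 10.36 ≈ 10.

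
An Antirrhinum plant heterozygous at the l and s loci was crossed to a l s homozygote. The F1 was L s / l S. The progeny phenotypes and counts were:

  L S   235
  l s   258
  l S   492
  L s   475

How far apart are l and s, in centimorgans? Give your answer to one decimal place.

The recombinant classes are L S and l s: 235 + 258 = 493.
Recombination frequency = 493/1460 = 0.3377 ≈ 33.8%, i.e. 33.8 centimorgans.

33.8 centimorgans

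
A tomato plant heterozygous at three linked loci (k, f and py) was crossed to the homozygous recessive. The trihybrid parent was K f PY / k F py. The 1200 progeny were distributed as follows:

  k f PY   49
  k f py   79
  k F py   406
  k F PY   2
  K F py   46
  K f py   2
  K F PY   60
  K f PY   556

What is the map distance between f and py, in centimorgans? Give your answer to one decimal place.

11.9 centimorgans

The two rarest classes, K f py and k F PY, are the double crossovers. Comparing them with the parentals, only the py allele has switched, so py is the middle locus and the order is k – py – f.
Crossovers in the py–f interval produce the single-crossover classes K F PY and k f py (60 + 79 = 139) plus the double crossovers (4).
RF(py–f) = (139 + 4) / 1200 = 143/1200 = 0.1192 → 11.9 centimorgans.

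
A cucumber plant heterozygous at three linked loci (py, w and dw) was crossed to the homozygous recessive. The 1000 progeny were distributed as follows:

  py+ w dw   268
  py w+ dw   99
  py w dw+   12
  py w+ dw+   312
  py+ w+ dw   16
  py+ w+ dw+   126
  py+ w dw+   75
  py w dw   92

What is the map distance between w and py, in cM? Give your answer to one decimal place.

The two most frequent reciprocal classes, py+ w dw and py w+ dw+, are the parental types, so the F1 was py+ w dw / py w+ dw+.
The two rarest classes, py+ w+ dw and py w dw+, are the double crossovers. Comparing them with the parentals, only the w allele has switched, so w is the middle locus and the order is py – w – dw.
Crossovers in the py–w interval produce the single-crossover classes py w dw and py+ w+ dw+ (92 + 126 = 218) plus the double crossovers (28).
RF(py–w) = (218 + 28) / 1000 = 246/1000 = 0.2460 → 24.6 cM.

24.6 cM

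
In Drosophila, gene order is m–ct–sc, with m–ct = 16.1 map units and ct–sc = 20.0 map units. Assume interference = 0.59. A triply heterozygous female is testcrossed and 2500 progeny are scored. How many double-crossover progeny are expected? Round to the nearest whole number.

Map distances give recombination frequencies of 0.161 and 0.200 for the two intervals.
With interference 0.59 (so coincidence = 0.41), expected double-crossover frequency = 0.161 × 0.200 × 0.41 = 0.01320.
Expected number = 0.01320 × 2500 = 33.01 ≈ 33.

33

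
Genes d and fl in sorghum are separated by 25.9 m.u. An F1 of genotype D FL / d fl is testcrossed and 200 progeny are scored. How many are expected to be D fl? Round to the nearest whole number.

26

A map distance of 25.9 m.u. corresponds to a recombination frequency of 0.259.
The F1 is D FL / d fl, so D fl is a recombinant gamete class with expected frequency r/2 = 0.259/2 = 0.1295.
Expected number = 0.1295 × 200 = 25.90 ≈ 26.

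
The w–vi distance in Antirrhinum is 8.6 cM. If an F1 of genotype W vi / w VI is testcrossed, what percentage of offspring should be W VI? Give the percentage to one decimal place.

A map distance of 8.6 cM corresponds to a recombination frequency of 0.086.
The F1 is W vi / w VI, so W VI is a recombinant gamete class with expected frequency r/2 = 0.086/2 = 0.0430.
That is 0.0430 = 4.3% of the progeny.

4.3%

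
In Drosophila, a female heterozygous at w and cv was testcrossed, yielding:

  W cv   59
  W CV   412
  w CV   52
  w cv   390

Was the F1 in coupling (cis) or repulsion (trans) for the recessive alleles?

cis

The two most frequent classes are W CV (412) and w cv (390); these are the parental (non-recombinant) types.
So the F1 carried W CV on one chromosome and w cv on the other — the recessive alleles are on the same chromosome (cis / coupling).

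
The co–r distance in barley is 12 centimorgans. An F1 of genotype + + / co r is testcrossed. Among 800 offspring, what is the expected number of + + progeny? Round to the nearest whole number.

A map distance of 12 centimorgans corresponds to a recombination frequency of 0.120.
The F1 is + + / co r, so + + is a parental gamete class with expected frequency (1 − r)/2 = 0.880/2 = 0.4400.
Expected number = 0.4400 × 800 = 352.00 ≈ 352.

352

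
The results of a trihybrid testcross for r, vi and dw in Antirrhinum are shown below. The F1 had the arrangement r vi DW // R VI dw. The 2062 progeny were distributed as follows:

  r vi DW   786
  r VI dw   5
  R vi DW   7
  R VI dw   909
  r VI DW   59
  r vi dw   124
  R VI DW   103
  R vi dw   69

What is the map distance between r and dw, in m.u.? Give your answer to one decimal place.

11.6 m.u.

The two rarest classes, R vi DW and r VI dw, are the double crossovers. Comparing them with the parentals, only the r allele has switched, so r is the middle locus and the order is dw – r – vi.
Crossovers in the dw–r interval produce the single-crossover classes r vi dw and R VI DW (124 + 103 = 227) plus the double crossovers (12).
RF(dw–r) = (227 + 12) / 2062 = 239/2062 = 0.1159 → 11.6 m.u.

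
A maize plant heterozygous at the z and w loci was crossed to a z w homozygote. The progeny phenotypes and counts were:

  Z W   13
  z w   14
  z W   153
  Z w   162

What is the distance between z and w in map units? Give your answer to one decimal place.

The two most frequent classes, Z w (162) and z W (153), are the parental types, so the F1 was Z w / z W.
The recombinant classes are Z W and z w: 13 + 14 = 27.
Recombination frequency = 27/342 = 0.0789 ≈ 7.9%, i.e. 7.9 map units.

7.9 map units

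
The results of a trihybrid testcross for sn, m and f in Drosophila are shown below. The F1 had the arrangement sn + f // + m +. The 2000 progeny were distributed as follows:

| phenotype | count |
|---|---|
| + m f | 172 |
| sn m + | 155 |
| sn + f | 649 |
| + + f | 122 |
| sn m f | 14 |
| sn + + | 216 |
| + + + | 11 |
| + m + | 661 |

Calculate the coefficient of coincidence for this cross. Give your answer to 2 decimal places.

The two rarest classes, sn m f and + + +, are the double crossovers. Comparing them with the parentals, only the m allele has switched, so m is the middle locus and the order is f – m – sn.
f–m: (388 + 25)/2000 = 0.2065; m–sn: (277 + 25)/2000 = 0.1510.
Expected DCO frequency = 0.2065 × 0.1510 ≈ 0.03118; observed = 25/2000 ≈ 0.01250.
Coefficient of coincidence = 0.01250/0.03118 ≈ 0.40.

0.40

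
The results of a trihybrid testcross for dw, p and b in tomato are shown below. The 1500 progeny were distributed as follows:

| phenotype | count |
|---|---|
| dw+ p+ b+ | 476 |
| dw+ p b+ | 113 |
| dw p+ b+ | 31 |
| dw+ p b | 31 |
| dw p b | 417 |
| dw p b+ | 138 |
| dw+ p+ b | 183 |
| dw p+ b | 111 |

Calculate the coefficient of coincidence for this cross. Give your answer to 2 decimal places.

0.85

The two most frequent reciprocal classes, dw+ p+ b+ and dw p b, are the parental types, so the F1 was dw+ p+ b+ / dw p b.
The two rarest classes, dw p+ b+ and dw+ p b, are the double crossovers. Comparing them with the parentals, only the dw allele has switched, so dw is the middle locus and the order is p – dw – b.
p–dw: (224 + 62)/1500 = 0.1907; dw–b: (321 + 62)/1500 = 0.2553.
Expected DCO frequency = 0.1907 × 0.2553 ≈ 0.04869; observed = 62/1500 ≈ 0.04133.
Coefficient of coincidence = 0.04133/0.04869 ≈ 0.85.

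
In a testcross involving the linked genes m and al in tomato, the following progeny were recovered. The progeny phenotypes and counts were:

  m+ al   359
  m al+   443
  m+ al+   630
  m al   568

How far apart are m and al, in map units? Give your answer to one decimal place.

40.1 map units

The two most frequent classes, m+ al+ (630) and m al (568), are the parental types, so the F1 was m+ al+ / m al.
The recombinant classes are m+ al and m al+: 359 + 443 = 802.
Recombination frequency = 802/2000 = 0.4010 ≈ 40.1%, i.e. 40.1 map units.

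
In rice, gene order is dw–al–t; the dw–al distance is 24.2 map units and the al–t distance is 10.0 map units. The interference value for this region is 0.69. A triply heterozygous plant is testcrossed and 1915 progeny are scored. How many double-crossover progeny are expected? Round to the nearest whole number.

14

Map distances give recombination frequencies of 0.242 and 0.100 for the two intervals.
With interference 0.69 (so coincidence = 0.31), expected double-crossover frequency = 0.242 × 0.100 × 0.31 = 0.00750.
Expected number = 0.00750 × 1915 = 14.37 ≈ 14.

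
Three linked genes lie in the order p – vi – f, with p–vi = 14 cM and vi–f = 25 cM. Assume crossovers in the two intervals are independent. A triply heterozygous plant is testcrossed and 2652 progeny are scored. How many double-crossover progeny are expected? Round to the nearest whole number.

Map distances give recombination frequencies of 0.140 and 0.250 for the two intervals.
With no interference, expected double-crossover frequency = 0.140 × 0.250 = 0.03500.
Expected number = 0.03500 × 2652 = 92.82 ≈ 93.

93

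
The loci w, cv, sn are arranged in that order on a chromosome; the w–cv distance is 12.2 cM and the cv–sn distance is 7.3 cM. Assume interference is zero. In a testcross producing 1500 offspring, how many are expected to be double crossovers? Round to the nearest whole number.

13

Map distances give recombination frequencies of 0.122 and 0.073 for the two intervals.
With no interference, expected double-crossover frequency = 0.122 × 0.073 = 0.00891.
Expected number = 0.00891 × 1500 = 13.36 ≈ 13.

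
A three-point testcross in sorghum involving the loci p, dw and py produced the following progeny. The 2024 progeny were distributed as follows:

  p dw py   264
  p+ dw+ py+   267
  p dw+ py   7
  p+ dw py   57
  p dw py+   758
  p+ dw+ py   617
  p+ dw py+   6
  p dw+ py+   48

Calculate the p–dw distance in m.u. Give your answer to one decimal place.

The two most frequent reciprocal classes, p dw py+ and p+ dw+ py, are the parental types, so the F1 was p dw py+ / p+ dw+ py.
The two rarest classes, p+ dw py+ and p dw+ py, are the double crossovers. Comparing them with the parentals, only the p allele has switched, so p is the middle locus and the order is dw – p – py.
Crossovers in the dw–p interval produce the single-crossover classes p dw+ py+ and p+ dw py (48 + 57 = 105) plus the double crossovers (13).
RF(dw–p) = (105 + 13) / 2024 = 118/2024 = 0.0583 → 5.8 m.u.

5.8 m.u.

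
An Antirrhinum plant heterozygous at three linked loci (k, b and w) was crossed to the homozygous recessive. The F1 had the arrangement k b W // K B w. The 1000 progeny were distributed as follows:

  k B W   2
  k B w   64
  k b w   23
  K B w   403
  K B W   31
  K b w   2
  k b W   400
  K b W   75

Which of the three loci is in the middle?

The two rarest classes, k B W and K b w, are the double crossovers. Comparing them with the parentals, only the b allele has switched, so b is the middle locus and the order is k – b – w.

b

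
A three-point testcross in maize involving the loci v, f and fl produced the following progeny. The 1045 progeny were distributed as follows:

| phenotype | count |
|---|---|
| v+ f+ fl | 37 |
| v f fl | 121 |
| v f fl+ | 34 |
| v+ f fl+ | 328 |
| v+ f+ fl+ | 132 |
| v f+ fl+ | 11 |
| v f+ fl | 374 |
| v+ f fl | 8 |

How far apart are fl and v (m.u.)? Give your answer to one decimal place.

8.6 m.u.

The two most frequent reciprocal classes, v f+ fl and v+ f fl+, are the parental types, so the F1 was v f+ fl / v+ f fl+.
The two rarest classes, v f+ fl+ and v+ f fl, are the double crossovers. Comparing them with the parentals, only the fl allele has switched, so fl is the middle locus and the order is f – fl – v.
Crossovers in the fl–v interval produce the single-crossover classes v+ f+ fl and v f fl+ (37 + 34 = 71) plus the double crossovers (19).
RF(fl–v) = (71 + 19) / 1045 = 90/1045 = 0.0861 → 8.6 m.u.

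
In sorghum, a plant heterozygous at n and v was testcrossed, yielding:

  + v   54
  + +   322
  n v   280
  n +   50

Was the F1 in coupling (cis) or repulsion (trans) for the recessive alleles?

The two most frequent classes are + + (322) and n v (280); these are the parental (non-recombinant) types.
So the F1 carried + + on one chromosome and n v on the other — the recessive alleles are on the same chromosome (cis / coupling).

cis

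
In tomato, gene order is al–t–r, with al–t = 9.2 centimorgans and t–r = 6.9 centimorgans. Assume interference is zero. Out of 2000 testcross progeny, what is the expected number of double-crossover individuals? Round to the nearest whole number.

13

Map distances give recombination frequencies of 0.092 and 0.069 for the two intervals.
With no interference, expected double-crossover frequency = 0.092 × 0.069 = 0.00635.
Expected number = 0.00635 × 2000 = 12.70 ≈ 13.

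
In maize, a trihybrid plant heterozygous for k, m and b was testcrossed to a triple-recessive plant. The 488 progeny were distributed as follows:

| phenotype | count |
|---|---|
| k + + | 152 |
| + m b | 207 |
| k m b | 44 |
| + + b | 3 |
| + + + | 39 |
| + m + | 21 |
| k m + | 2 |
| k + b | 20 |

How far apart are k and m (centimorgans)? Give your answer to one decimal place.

18.0 centimorgans

The two most frequent reciprocal classes, + m b and k + +, are the parental types, so the F1 was + m b / k + +.
The two rarest classes, + + b and k m +, are the double crossovers. Comparing them with the parentals, only the m allele has switched, so m is the middle locus and the order is k – m – b.
Crossovers in the k–m interval produce the single-crossover classes k m b and + + + (44 + 39 = 83) plus the double crossovers (5).
RF(k–m) = (83 + 5) / 488 = 88/488 = 0.1803 → 18.0 centimorgans.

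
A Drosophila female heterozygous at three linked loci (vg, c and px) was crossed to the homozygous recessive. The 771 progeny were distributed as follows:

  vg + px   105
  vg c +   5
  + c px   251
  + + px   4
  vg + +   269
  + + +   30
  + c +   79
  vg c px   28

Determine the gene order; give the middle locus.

The two most frequent reciprocal classes, + c px and vg + +, are the parental types, so the F1 was + c px / vg + +.
The two rarest classes, + + px and vg c +, are the double crossovers. Comparing them with the parentals, only the c allele has switched, so c is the middle locus and the order is px – c – vg.

c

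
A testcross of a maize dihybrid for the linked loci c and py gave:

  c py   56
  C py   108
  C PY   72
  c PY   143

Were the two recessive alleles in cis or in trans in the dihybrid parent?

The two most frequent classes are C py (108) and c PY (143); these are the parental (non-recombinant) types.
So the F1 carried C py on one chromosome and c PY on the other — the recessive alleles are on opposite chromosomes (trans / repulsion).

trans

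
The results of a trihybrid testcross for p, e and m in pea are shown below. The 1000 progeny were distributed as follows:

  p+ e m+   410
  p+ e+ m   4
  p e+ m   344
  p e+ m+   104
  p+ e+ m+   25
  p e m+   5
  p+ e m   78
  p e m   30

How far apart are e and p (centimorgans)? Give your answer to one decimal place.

6.4 centimorgans

The two most frequent reciprocal classes, p e+ m and p+ e m+, are the parental types, so the F1 was p e+ m / p+ e m+.
The two rarest classes, p+ e+ m and p e m+, are the double crossovers. Comparing them with the parentals, only the p allele has switched, so p is the middle locus and the order is m – p – e.
Crossovers in the p–e interval produce the single-crossover classes p e m and p+ e+ m+ (30 + 25 = 55) plus the double crossovers (9).
RF(p–e) = (55 + 9) / 1000 = 64/1000 = 0.0640 → 6.4 centimorgans.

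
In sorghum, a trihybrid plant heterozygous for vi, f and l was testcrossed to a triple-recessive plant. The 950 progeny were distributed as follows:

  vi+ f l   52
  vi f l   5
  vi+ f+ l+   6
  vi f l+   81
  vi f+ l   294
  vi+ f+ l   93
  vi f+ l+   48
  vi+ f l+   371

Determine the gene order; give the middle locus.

The two most frequent reciprocal classes, vi+ f l+ and vi f+ l, are the parental types, so the F1 was vi+ f l+ / vi f+ l.
The two rarest classes, vi+ f+ l+ and vi f l, are the double crossovers. Comparing them with the parentals, only the f allele has switched, so f is the middle locus and the order is l – f – vi.

f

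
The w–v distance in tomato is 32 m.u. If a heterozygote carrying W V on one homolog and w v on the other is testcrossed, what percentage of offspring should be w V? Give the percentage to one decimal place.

16.0%

A map distance of 32 m.u. corresponds to a recombination frequency of 0.320.
The F1 is W V / w v, so w V is a recombinant gamete class with expected frequency r/2 = 0.320/2 = 0.1600.
That is 0.1600 = 16.0% of the progeny.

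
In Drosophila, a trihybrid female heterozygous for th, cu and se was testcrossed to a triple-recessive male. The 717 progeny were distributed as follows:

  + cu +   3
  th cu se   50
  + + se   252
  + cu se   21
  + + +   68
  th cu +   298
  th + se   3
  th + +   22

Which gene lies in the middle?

The two most frequent reciprocal classes, + + se and th cu +, are the parental types, so the F1 was + + se / th cu +.
The two rarest classes, th + se and + cu +, are the double crossovers. Comparing them with the parentals, only the th allele has switched, so th is the middle locus and the order is se – th – cu.

th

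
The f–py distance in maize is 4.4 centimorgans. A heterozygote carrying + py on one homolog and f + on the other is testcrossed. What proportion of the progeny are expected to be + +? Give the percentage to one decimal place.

A map distance of 4.4 centimorgans corresponds to a recombination frequency of 0.044.
The F1 is + py / f +, so + + is a recombinant gamete class with expected frequency r/2 = 0.044/2 = 0.0220.
That is 0.0220 = 2.2% of the progeny.

2.2%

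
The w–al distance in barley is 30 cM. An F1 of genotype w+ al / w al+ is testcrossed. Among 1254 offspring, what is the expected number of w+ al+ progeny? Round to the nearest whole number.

188

A map distance of 30 cM corresponds to a recombination frequency of 0.300.
The F1 is w+ al / w al+, so w+ al+ is a recombinant gamete class with expected frequency r/2 = 0.300/2 = 0.1500.
Expected number = 0.1500 × 1254 = 188.10 ≈ 188.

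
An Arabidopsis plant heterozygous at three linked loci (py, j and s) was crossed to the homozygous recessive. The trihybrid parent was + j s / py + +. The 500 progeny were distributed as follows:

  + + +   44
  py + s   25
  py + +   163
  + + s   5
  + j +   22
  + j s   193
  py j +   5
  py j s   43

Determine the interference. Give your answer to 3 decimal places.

0.096

The two rarest classes, + + s and py j +, are the double crossovers. Comparing them with the parentals, only the j allele has switched, so j is the middle locus and the order is py – j – s.
py–j: (87 + 10)/500 = 0.1940; j–s: (47 + 10)/500 = 0.1140.
Expected DCO frequency = 0.1940 × 0.1140 ≈ 0.02212; observed = 10/500 ≈ 0.02000.
Coefficient of coincidence = 0.02000/0.02212 ≈ 0.904; interference = 1 − 0.904 = 0.096.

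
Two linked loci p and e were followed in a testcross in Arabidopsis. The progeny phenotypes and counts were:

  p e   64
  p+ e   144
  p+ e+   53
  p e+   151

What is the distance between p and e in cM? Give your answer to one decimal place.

The two most frequent classes, p+ e (144) and p e+ (151), are the parental types, so the F1 was p+ e / p e+.
The recombinant classes are p+ e+ and p e: 53 + 64 = 117.
Recombination frequency = 117/412 = 0.2840 ≈ 28.4%, i.e. 28.4 cM.

28.4 cM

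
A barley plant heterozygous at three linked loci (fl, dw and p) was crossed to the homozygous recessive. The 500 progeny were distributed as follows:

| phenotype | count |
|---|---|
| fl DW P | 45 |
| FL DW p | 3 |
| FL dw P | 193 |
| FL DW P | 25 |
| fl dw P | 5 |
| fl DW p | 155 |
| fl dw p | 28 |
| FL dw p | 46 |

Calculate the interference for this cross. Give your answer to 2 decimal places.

0.34

The two most frequent reciprocal classes, fl DW p and FL dw P, are the parental types, so the F1 was fl DW p / FL dw P.
The two rarest classes, FL DW p and fl dw P, are the double crossovers. Comparing them with the parentals, only the fl allele has switched, so fl is the middle locus and the order is dw – fl – p.
dw–fl: (53 + 8)/500 = 0.1220; fl–p: (91 + 8)/500 = 0.1980.
Expected DCO frequency = 0.1220 × 0.1980 ≈ 0.02416; observed = 8/500 ≈ 0.01600.
Coefficient of coincidence = 0.01600/0.02416 ≈ 0.66; interference = 1 − 0.66 = 0.34.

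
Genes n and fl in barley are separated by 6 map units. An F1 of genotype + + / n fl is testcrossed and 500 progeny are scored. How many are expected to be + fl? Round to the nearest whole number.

15

A map distance of 6 map units corresponds to a recombination frequency of 0.060.
The F1 is + + / n fl, so + fl is a recombinant gamete class with expected frequency r/2 = 0.060/2 = 0.0300.
Expected number = 0.0300 × 500 = 15.00 ≈ 15.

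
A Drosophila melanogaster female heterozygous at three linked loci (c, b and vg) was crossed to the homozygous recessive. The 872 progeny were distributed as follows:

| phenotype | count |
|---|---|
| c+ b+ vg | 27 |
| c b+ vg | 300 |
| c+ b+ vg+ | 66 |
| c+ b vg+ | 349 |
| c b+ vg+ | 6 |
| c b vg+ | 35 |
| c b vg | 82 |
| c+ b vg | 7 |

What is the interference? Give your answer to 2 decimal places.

The two most frequent reciprocal classes, c+ b vg+ and c b+ vg, are the parental types, so the F1 was c+ b vg+ / c b+ vg.
The two rarest classes, c+ b vg and c b+ vg+, are the double crossovers. Comparing them with the parentals, only the vg allele has switched, so vg is the middle locus and the order is b – vg – c.
b–vg: (148 + 13)/872 = 0.1846; vg–c: (62 + 13)/872 = 0.0860.
Expected DCO frequency = 0.1846 × 0.0860 ≈ 0.01588; observed = 13/872 ≈ 0.01491.
Coefficient of coincidence = 0.01491/0.01588 ≈ 0.94; interference = 1 − 0.94 = 0.06.

0.06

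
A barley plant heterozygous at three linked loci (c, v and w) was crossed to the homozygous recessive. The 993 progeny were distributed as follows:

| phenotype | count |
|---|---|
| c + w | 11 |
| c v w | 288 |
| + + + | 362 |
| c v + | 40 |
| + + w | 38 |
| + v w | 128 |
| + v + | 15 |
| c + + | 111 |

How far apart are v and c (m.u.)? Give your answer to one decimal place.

26.7 m.u.

The two most frequent reciprocal classes, + + + and c v w, are the parental types, so the F1 was + + + / c v w.
The two rarest classes, + v + and c + w, are the double crossovers. Comparing them with the parentals, only the v allele has switched, so v is the middle locus and the order is c – v – w.
Crossovers in the c–v interval produce the single-crossover classes c + + and + v w (111 + 128 = 239) plus the double crossovers (26).
RF(c–v) = (239 + 26) / 993 = 265/993 = 0.2669 → 26.7 m.u.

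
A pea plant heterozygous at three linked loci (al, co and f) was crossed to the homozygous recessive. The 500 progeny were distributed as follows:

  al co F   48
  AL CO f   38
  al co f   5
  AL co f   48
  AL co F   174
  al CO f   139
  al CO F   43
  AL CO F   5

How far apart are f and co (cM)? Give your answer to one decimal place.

20.2 cM

The two most frequent reciprocal classes, AL co F and al CO f, are the parental types, so the F1 was AL co F / al CO f.
The two rarest classes, AL CO F and al co f, are the double crossovers. Comparing them with the parentals, only the co allele has switched, so co is the middle locus and the order is f – co – al.
Crossovers in the f–co interval produce the single-crossover classes AL co f and al CO F (48 + 43 = 91) plus the double crossovers (10).
RF(f–co) = (91 + 10) / 500 = 101/500 = 0.2020 → 20.2 cM.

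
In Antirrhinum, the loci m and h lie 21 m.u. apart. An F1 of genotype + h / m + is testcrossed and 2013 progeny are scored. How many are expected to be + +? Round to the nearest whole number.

211

A map distance of 21 m.u. corresponds to a recombination frequency of 0.210.
The F1 is + h / m +, so + + is a recombinant gamete class with expected frequency r/2 = 0.210/2 = 0.1050.
Expected number = 0.1050 × 2013 = 211.36 ≈ 211.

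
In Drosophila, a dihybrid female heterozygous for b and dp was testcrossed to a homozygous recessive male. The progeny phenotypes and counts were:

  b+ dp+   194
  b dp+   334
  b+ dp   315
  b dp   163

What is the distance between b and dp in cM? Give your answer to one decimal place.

35.5 cM

The two most frequent classes, b+ dp (315) and b dp+ (334), are the parental types, so the F1 was b+ dp / b dp+.
The recombinant classes are b+ dp+ and b dp: 194 + 163 = 357.
Recombination frequency = 357/1006 = 0.3549 ≈ 35.5%, i.e. 35.5 cM.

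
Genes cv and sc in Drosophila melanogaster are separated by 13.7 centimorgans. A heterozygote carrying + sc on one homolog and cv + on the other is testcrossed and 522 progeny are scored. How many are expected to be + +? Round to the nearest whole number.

A map distance of 13.7 centimorgans corresponds to a recombination frequency of 0.137.
The F1 is + sc / cv +, so + + is a recombinant gamete class with expected frequency r/2 = 0.137/2 = 0.0685.
Expected number = 0.0685 × 522 = 35.76 ≈ 36.

36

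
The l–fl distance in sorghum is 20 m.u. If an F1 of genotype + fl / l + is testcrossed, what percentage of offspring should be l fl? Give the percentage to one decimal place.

10.0%

A map distance of 20 m.u. corresponds to a recombination frequency of 0.200.
The F1 is + fl / l +, so l fl is a recombinant gamete class with expected frequency r/2 = 0.200/2 = 0.1000.
That is 0.1000 = 10.0% of the progeny.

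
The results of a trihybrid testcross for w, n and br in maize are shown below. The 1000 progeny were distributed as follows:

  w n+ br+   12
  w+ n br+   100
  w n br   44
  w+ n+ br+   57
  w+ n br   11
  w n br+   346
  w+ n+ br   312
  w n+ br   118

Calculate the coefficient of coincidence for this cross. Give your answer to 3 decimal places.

0.770

The two most frequent reciprocal classes, w+ n+ br and w n br+, are the parental types, so the F1 was w+ n+ br / w n br+.
The two rarest classes, w+ n br and w n+ br+, are the double crossovers. Comparing them with the parentals, only the n allele has switched, so n is the middle locus and the order is w – n – br.
w–n: (218 + 23)/1000 = 0.2410; n–br: (101 + 23)/1000 = 0.1240.
Expected DCO frequency = 0.2410 × 0.1240 ≈ 0.02988; observed = 23/1000 ≈ 0.02300.
Coefficient of coincidence = 0.02300/0.02988 ≈ 0.770.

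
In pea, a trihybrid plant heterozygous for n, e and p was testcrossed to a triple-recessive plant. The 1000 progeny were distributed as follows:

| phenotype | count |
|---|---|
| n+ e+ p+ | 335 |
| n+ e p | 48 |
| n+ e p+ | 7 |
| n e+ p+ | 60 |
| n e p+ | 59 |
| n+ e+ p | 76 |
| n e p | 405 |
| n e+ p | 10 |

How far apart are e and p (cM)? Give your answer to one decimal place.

15.2 cM

The two most frequent reciprocal classes, n+ e+ p+ and n e p, are the parental types, so the F1 was n+ e+ p+ / n e p.
The two rarest classes, n+ e p+ and n e+ p, are the double crossovers. Comparing them with the parentals, only the e allele has switched, so e is the middle locus and the order is n – e – p.
Crossovers in the e–p interval produce the single-crossover classes n+ e+ p and n e p+ (76 + 59 = 135) plus the double crossovers (17).
RF(e–p) = (135 + 17) / 1000 = 152/1000 = 0.1520 → 15.2 cM.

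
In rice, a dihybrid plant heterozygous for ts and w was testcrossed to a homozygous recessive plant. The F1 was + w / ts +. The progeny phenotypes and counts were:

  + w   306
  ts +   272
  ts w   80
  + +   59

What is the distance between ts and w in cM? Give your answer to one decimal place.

19.4 cM

The recombinant classes are + + and ts w: 59 + 80 = 139.
Recombination frequency = 139/717 = 0.1939 ≈ 19.4%, i.e. 19.4 cM.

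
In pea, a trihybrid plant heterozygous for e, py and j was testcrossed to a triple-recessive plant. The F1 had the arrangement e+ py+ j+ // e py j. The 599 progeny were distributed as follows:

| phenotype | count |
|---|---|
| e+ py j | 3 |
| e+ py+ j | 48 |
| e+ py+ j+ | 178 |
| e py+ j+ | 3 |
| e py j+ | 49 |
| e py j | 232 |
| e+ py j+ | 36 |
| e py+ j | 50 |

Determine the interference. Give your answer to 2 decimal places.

The two rarest classes, e py+ j+ and e+ py j, are the double crossovers. Comparing them with the parentals, only the e allele has switched, so e is the middle locus and the order is j – e – py.
j–e: (97 + 6)/599 = 0.1720; e–py: (86 + 6)/599 = 0.1536.
Expected DCO frequency = 0.1720 × 0.1536 ≈ 0.02642; observed = 6/599 ≈ 0.01002.
Coefficient of coincidence = 0.01002/0.02642 ≈ 0.38; interference = 1 − 0.38 = 0.62.

0.62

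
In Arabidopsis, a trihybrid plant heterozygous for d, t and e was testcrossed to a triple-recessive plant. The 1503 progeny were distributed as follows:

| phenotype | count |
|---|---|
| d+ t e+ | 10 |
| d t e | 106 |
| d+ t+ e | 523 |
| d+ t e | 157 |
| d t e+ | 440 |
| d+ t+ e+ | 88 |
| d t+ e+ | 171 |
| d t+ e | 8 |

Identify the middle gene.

d

The two most frequent reciprocal classes, d t e+ and d+ t+ e, are the parental types, so the F1 was d t e+ / d+ t+ e.
The two rarest classes, d+ t e+ and d t+ e, are the double crossovers. Comparing them with the parentals, only the d allele has switched, so d is the middle locus and the order is e – d – t.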